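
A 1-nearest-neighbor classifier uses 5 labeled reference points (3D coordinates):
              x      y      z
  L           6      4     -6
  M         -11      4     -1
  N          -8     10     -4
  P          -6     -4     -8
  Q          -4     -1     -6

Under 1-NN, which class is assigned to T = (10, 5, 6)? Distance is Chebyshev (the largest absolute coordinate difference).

d(T,L) = max(4, 1, 12) = 12
d(T,M) = max(21, 1, 7) = 21
d(T,N) = max(18, 5, 10) = 18
d(T,P) = max(16, 9, 14) = 16
d(T,Q) = max(14, 6, 12) = 14
Minimum is at L.

L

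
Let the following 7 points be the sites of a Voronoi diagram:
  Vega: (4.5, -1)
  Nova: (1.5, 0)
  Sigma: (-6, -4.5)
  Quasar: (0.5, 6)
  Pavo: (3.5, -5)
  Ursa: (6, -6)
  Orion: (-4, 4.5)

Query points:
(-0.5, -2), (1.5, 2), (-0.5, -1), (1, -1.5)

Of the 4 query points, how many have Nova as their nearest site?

(-0.5, -2) — d² to each: Vega:26, Nova:8, Sigma:36.5, Quasar:65, Pavo:25, Ursa:58.25, Orion:54.5 → nearest is Nova
(1.5, 2) — d² to each: Vega:18, Nova:4, Sigma:98.5, Quasar:17, Pavo:53, Ursa:84.25, Orion:36.5 → nearest is Nova
(-0.5, -1) — d² to each: Vega:25, Nova:5, Sigma:42.5, Quasar:50, Pavo:32, Ursa:67.25, Orion:42.5 → nearest is Nova
(1, -1.5) — d² to each: Vega:12.5, Nova:2.5, Sigma:58, Quasar:56.5, Pavo:18.5, Ursa:45.25, Orion:61 → nearest is Nova
4 of the 4 points have Nova as nearest.

4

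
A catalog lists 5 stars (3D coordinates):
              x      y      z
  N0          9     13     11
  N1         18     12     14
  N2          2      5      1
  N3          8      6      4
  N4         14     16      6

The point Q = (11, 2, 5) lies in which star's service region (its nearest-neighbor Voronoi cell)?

N3

Since √ is increasing, it suffices to compare squared distances:
|QN0|² = (11−9)² + (2−13)² + (5−11)² = 4 + 121 + 36 = 161
|QN1|² = (11−18)² + (2−12)² + (5−14)² = 49 + 100 + 81 = 230
|QN2|² = (11−2)² + (2−5)² + (5−1)² = 81 + 9 + 16 = 106
|QN3|² = (11−8)² + (2−6)² + (5−4)² = 9 + 16 + 1 = 26
|QN4|² = (11−14)² + (2−16)² + (5−6)² = 9 + 196 + 1 = 206
N3 is nearest.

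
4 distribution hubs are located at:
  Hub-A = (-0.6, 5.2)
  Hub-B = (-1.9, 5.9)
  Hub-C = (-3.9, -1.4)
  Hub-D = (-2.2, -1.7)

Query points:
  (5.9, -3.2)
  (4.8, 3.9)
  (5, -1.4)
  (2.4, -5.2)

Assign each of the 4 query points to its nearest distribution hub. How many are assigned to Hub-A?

1

(5.9, -3.2) — d² to each: Hub-A:112.81, Hub-B:143.65, Hub-C:99.28, Hub-D:67.86 → nearest is Hub-D
(4.8, 3.9) — d² to each: Hub-A:30.85, Hub-B:48.89, Hub-C:103.78, Hub-D:80.36 → nearest is Hub-A
(5, -1.4) — d² to each: Hub-A:74.92, Hub-B:100.9, Hub-C:79.21, Hub-D:51.93 → nearest is Hub-D
(2.4, -5.2) — d² to each: Hub-A:117.16, Hub-B:141.7, Hub-C:54.13, Hub-D:33.41 → nearest is Hub-D
1 of the 4 points has Hub-A as nearest.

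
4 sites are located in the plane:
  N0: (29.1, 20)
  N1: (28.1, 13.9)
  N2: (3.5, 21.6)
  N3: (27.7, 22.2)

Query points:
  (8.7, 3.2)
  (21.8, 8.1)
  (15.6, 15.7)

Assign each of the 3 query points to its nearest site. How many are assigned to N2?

1

(8.7, 3.2) — d² to each: N0:698.4, N1:490.85, N2:365.6, N3:722 → nearest is N2
(21.8, 8.1) — d² to each: N0:194.9, N1:73.33, N2:517.14, N3:233.62 → nearest is N1
(15.6, 15.7) — d² to each: N0:200.74, N1:159.49, N2:181.22, N3:188.66 → nearest is N1
1 of the 3 points has N2 as nearest.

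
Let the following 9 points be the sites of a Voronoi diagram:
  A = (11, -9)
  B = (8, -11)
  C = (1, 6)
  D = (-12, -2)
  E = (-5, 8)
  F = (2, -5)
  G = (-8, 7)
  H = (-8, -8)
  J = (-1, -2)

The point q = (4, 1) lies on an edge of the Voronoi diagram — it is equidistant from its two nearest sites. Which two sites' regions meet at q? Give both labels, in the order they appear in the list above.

C and J

Squared distances from q to each site:
|qA|² = 49 + 100 = 149
|qB|² = 16 + 144 = 160
|qC|² = 9 + 25 = 34
|qD|² = 256 + 9 = 265
|qE|² = 81 + 49 = 130
|qF|² = 4 + 36 = 40
|qG|² = 144 + 36 = 180
|qH|² = 144 + 81 = 225
|qJ|² = 25 + 9 = 34
q is equidistant from C and J (both at squared distance 34), and every other site is strictly farther — so q lies on the C–J Voronoi edge.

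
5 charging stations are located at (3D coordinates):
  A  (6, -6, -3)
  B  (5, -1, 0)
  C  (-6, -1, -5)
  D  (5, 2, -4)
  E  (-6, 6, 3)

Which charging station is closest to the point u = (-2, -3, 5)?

B

Compare squared distances (the ordering matches that of the actual distances):
|uA|² = (-2−6)² + (-3−(-6))² + (5−(-3))² = 64 + 9 + 64 = 137
|uB|² = (-2−5)² + (-3−(-1))² + (5−0)² = 49 + 4 + 25 = 78
|uC|² = (-2−(-6))² + (-3−(-1))² + (5−(-5))² = 16 + 4 + 100 = 120
|uD|² = (-2−5)² + (-3−2)² + (5−(-4))² = 49 + 25 + 81 = 155
|uE|² = (-2−(-6))² + (-3−6)² + (5−3)² = 16 + 81 + 4 = 101
B is nearest.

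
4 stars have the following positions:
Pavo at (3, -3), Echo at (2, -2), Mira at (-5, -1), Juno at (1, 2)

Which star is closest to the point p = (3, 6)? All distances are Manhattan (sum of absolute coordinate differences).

Juno

d(p, Pavo) = |3−3| + |6−(-3)| = 0 + 9 = 9
d(p, Echo) = |3−2| + |6−(-2)| = 1 + 8 = 9
d(p, Mira) = |3−(-5)| + |6−(-1)| = 8 + 7 = 15
d(p, Juno) = |3−1| + |6−2| = 2 + 4 = 6
Juno is nearest.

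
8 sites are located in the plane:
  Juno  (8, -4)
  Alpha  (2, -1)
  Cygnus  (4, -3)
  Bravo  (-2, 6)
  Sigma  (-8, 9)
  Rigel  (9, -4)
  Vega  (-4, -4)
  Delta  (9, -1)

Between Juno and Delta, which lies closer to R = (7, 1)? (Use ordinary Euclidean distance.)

Compare squared distances:
d²(R, Juno) = (7−8)² + (1−(-4))² = 1 + 25 = 26
d²(R, Delta) = (7−9)² + (1−(-1))² = 4 + 4 = 8
26 > 8, so Delta is closer.

Delta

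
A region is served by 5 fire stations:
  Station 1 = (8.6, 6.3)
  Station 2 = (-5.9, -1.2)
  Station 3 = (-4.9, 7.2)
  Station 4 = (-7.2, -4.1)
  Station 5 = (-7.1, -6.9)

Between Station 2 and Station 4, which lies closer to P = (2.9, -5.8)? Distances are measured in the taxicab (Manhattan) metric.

d(P, Station 2) = |2.9−(-5.9)| + |-5.8−(-1.2)| = 8.8 + 4.6 = 13.4
d(P, Station 4) = |2.9−(-7.2)| + |-5.8−(-4.1)| = 10.1 + 1.7 = 11.8
13.4 > 11.8, so Station 4 is closer.

Station 4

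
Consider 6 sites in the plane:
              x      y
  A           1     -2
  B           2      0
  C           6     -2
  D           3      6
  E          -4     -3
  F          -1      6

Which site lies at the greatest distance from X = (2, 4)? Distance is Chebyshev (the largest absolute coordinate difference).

d(X,A) = max(1, 6) = 6
d(X,B) = max(0, 4) = 4
d(X,C) = max(4, 6) = 6
d(X,D) = max(1, 2) = 2
d(X,E) = max(6, 7) = 7
d(X,F) = max(3, 2) = 3
The largest is to E.

E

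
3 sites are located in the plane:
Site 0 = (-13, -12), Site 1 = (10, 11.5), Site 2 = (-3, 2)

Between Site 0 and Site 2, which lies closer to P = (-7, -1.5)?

Site 2

Compare squared distances:
d²(P, Site 0) = (-7−(-13))² + (-1.5−(-12))² = 36 + 110.25 = 146.25
d²(P, Site 2) = (-7−(-3))² + (-1.5−2)² = 16 + 12.25 = 28.25
146.25 > 28.25, so Site 2 is closer.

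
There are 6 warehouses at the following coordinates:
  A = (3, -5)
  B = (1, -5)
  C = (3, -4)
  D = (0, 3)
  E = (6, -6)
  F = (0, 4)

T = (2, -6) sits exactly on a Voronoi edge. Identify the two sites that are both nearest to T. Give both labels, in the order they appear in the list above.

Squared distances from T to each site:
|TA|² = 1 + 1 = 2
|TB|² = 1 + 1 = 2
|TC|² = 1 + 4 = 5
|TD|² = 4 + 81 = 85
|TE|² = 16 + 0 = 16
|TF|² = 4 + 100 = 104
T is equidistant from A and B (both at squared distance 2), and every other site is strictly farther — so T lies on the A–B Voronoi edge.

A and B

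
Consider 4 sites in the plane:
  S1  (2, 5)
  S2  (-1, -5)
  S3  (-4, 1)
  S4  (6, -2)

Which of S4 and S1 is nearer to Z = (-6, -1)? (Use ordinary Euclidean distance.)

S1

Compare squared distances:
|ZS4|² = (-6−6)² + (-1−(-2))² = 144 + 1 = 145
|ZS1|² = (-6−2)² + (-1−5)² = 64 + 36 = 100
145 > 100, so S1 is closer.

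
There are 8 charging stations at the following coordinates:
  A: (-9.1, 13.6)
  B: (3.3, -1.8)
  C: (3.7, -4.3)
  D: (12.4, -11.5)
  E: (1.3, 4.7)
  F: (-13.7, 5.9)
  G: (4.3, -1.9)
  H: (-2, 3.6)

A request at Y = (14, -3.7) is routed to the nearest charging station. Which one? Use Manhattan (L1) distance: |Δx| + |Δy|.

d(Y,A) = 23.1 + 17.3 = 40.4
d(Y,B) = 10.7 + 1.9 = 12.6
d(Y,C) = 10.3 + 0.6 = 10.9
d(Y,D) = 1.6 + 7.8 = 9.4
d(Y,E) = 12.7 + 8.4 = 21.1
d(Y,F) = 27.7 + 9.6 = 37.3
d(Y,G) = 9.7 + 1.8 = 11.5
d(Y,H) = 16 + 7.3 = 23.3
D is nearest.

D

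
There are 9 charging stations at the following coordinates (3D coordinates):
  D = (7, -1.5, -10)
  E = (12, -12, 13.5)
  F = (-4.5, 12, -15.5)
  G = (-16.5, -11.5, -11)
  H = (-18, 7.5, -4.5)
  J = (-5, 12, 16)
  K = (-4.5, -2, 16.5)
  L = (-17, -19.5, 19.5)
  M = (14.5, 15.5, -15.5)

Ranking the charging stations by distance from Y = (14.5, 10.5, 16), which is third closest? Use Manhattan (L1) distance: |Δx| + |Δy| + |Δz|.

K

d(Y,D) = |14.5−7| + |10.5−(-1.5)| + |16−(-10)| = 7.5 + 12 + 26 = 45.5
d(Y,E) = |14.5−12| + |10.5−(-12)| + |16−13.5| = 2.5 + 22.5 + 2.5 = 27.5
d(Y,F) = |14.5−(-4.5)| + |10.5−12| + |16−(-15.5)| = 19 + 1.5 + 31.5 = 52
d(Y,G) = |14.5−(-16.5)| + |10.5−(-11.5)| + |16−(-11)| = 31 + 22 + 27 = 80
d(Y,H) = |14.5−(-18)| + |10.5−7.5| + |16−(-4.5)| = 32.5 + 3 + 20.5 = 56
d(Y,J) = |14.5−(-5)| + |10.5−12| + |16−16| = 19.5 + 1.5 + 0 = 21
d(Y,K) = |14.5−(-4.5)| + |10.5−(-2)| + |16−16.5| = 19 + 12.5 + 0.5 = 32
d(Y,L) = |14.5−(-17)| + |10.5−(-19.5)| + |16−19.5| = 31.5 + 30 + 3.5 = 65
d(Y,M) = |14.5−14.5| + |10.5−15.5| + |16−(-15.5)| = 0 + 5 + 31.5 = 36.5
Sorted ascending: J, E, K, M, … — the third-nearest is K.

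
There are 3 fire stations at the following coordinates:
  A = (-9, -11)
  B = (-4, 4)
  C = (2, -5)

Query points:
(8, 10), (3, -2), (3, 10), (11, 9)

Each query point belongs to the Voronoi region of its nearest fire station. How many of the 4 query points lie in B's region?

(8, 10) — d² to each: A:730, B:180, C:261 → nearest is B
(3, -2) — d² to each: A:225, B:85, C:10 → nearest is C
(3, 10) — d² to each: A:585, B:85, C:226 → nearest is B
(11, 9) — d² to each: A:800, B:250, C:277 → nearest is B
3 of the 4 points have B as nearest.

3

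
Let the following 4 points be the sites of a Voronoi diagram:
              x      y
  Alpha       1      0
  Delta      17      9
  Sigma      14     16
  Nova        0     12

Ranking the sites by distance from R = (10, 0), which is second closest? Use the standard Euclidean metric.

Delta

Compare squared distances (the ordering matches that of the actual distances):
d²(R, Alpha) = (10−1)² + (0−0)² = 81 + 0 = 81
d²(R, Delta) = (10−17)² + (0−9)² = 49 + 81 = 130
d²(R, Sigma) = (10−14)² + (0−16)² = 16 + 256 = 272
d²(R, Nova) = (10−0)² + (0−12)² = 100 + 144 = 244
Sorted ascending: Alpha, Delta, Nova, … — the second-nearest is Delta.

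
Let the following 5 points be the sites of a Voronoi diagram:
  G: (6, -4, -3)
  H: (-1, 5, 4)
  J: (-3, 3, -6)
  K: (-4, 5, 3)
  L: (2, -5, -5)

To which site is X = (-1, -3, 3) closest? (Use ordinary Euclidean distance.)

Squared Euclidean distances:
|XG|² = (-1−6)² + (-3−(-4))² + (3−(-3))² = 49 + 1 + 36 = 86
|XH|² = (-1−(-1))² + (-3−5)² + (3−4)² = 0 + 64 + 1 = 65
|XJ|² = (-1−(-3))² + (-3−3)² + (3−(-6))² = 4 + 36 + 81 = 121
|XK|² = (-1−(-4))² + (-3−5)² + (3−3)² = 9 + 64 + 0 = 73
|XL|² = (-1−2)² + (-3−(-5))² + (3−(-5))² = 9 + 4 + 64 = 77
H is nearest.

H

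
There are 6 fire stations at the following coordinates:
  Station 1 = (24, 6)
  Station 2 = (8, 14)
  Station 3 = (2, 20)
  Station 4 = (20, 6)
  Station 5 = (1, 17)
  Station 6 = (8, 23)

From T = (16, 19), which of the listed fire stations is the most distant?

Squared Euclidean distances:
d²(T, Station 1) = (16−24)² + (19−6)² = 64 + 169 = 233
d²(T, Station 2) = (16−8)² + (19−14)² = 64 + 25 = 89
d²(T, Station 3) = (16−2)² + (19−20)² = 196 + 1 = 197
d²(T, Station 4) = (16−20)² + (19−6)² = 16 + 169 = 185
d²(T, Station 5) = (16−1)² + (19−17)² = 225 + 4 = 229
d²(T, Station 6) = (16−8)² + (19−23)² = 64 + 16 = 80
The largest is to Station 1.

Station 1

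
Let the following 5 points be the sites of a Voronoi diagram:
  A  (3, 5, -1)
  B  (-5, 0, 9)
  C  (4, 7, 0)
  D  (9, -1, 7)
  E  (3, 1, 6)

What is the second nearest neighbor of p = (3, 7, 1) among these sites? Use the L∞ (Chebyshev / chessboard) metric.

d(p,A) = max(0, 2, 2) = 2
d(p,B) = max(8, 7, 8) = 8
d(p,C) = max(1, 0, 1) = 1
d(p,D) = max(6, 8, 6) = 8
d(p,E) = max(0, 6, 5) = 6
Sorted ascending: C, A, E, … — the second-nearest is A.

A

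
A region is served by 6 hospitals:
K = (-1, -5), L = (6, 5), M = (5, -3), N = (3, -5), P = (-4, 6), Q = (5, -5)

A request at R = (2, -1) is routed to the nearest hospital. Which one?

Squared Euclidean distances:
|RK|² = (2−(-1))² + (-1−(-5))² = 9 + 16 = 25
|RL|² = (2−6)² + (-1−5)² = 16 + 36 = 52
|RM|² = (2−5)² + (-1−(-3))² = 9 + 4 = 13
|RN|² = (2−3)² + (-1−(-5))² = 1 + 16 = 17
|RP|² = (2−(-4))² + (-1−6)² = 36 + 49 = 85
|RQ|² = (2−5)² + (-1−(-5))² = 9 + 16 = 25
Minimum is at M.

M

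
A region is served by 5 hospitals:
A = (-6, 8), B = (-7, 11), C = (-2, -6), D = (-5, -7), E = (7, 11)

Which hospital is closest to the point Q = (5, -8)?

Squared Euclidean distances:
|QA|² = (5−(-6))² + (-8−8)² = 121 + 256 = 377
|QB|² = (5−(-7))² + (-8−11)² = 144 + 361 = 505
|QC|² = (5−(-2))² + (-8−(-6))² = 49 + 4 = 53
|QD|² = (5−(-5))² + (-8−(-7))² = 100 + 1 = 101
|QE|² = (5−7)² + (-8−11)² = 4 + 361 = 365
C is nearest.

C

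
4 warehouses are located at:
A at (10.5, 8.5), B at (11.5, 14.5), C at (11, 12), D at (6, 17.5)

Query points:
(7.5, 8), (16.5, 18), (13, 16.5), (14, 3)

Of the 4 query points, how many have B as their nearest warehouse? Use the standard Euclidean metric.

(7.5, 8) — d² to each: A:9.25, B:58.25, C:28.25, D:92.5 → nearest is A
(16.5, 18) — d² to each: A:126.25, B:37.25, C:66.25, D:110.5 → nearest is B
(13, 16.5) — d² to each: A:70.25, B:6.25, C:24.25, D:50 → nearest is B
(14, 3) — d² to each: A:42.5, B:138.5, C:90, D:274.25 → nearest is A
2 of the 4 points have B as nearest.

2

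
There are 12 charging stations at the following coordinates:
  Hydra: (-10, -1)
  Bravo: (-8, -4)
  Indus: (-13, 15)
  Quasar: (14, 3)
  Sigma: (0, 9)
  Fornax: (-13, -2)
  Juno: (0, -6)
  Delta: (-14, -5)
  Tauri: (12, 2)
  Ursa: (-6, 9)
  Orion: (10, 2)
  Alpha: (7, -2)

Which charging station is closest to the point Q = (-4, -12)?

Squared Euclidean distances:
d²(Q, Hydra) = 36 + 121 = 157
d²(Q, Bravo) = 16 + 64 = 80
d²(Q, Indus) = 81 + 729 = 810
d²(Q, Quasar) = 324 + 225 = 549
d²(Q, Sigma) = 16 + 441 = 457
d²(Q, Fornax) = 81 + 100 = 181
d²(Q, Juno) = 16 + 36 = 52
d²(Q, Delta) = 100 + 49 = 149
d²(Q, Tauri) = 256 + 196 = 452
d²(Q, Ursa) = 4 + 441 = 445
d²(Q, Orion) = 196 + 196 = 392
d²(Q, Alpha) = 121 + 100 = 221
The smallest is to Juno, so Q lies in the Voronoi region of Juno.

Juno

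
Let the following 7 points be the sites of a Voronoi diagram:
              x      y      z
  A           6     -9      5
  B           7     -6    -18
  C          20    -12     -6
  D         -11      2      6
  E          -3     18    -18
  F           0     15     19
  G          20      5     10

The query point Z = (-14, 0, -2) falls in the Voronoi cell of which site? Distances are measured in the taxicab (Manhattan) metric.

d(Z,A) = |-14−6| + |0−(-9)| + |-2−5| = 20 + 9 + 7 = 36
d(Z,B) = |-14−7| + |0−(-6)| + |-2−(-18)| = 21 + 6 + 16 = 43
d(Z,C) = |-14−20| + |0−(-12)| + |-2−(-6)| = 34 + 12 + 4 = 50
d(Z,D) = |-14−(-11)| + |0−2| + |-2−6| = 3 + 2 + 8 = 13
d(Z,E) = |-14−(-3)| + |0−18| + |-2−(-18)| = 11 + 18 + 16 = 45
d(Z,F) = |-14−0| + |0−15| + |-2−19| = 14 + 15 + 21 = 50
d(Z,G) = |-14−20| + |0−5| + |-2−10| = 34 + 5 + 12 = 51
The smallest is to D, so Z lies in the Voronoi region of D.

D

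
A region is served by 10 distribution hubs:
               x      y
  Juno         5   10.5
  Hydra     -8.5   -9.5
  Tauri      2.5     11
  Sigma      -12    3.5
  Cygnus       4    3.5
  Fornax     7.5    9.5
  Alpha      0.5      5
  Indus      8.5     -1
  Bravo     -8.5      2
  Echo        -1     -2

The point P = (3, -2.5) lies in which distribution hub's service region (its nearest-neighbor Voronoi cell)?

Compare squared distances (the ordering matches that of the actual distances):
d²(P, Juno) = (3−5)² + (-2.5−10.5)² = 4 + 169 = 173
d²(P, Hydra) = (3−(-8.5))² + (-2.5−(-9.5))² = 132.25 + 49 = 181.25
d²(P, Tauri) = (3−2.5)² + (-2.5−11)² = 0.25 + 182.25 = 182.5
d²(P, Sigma) = (3−(-12))² + (-2.5−3.5)² = 225 + 36 = 261
d²(P, Cygnus) = (3−4)² + (-2.5−3.5)² = 1 + 36 = 37
d²(P, Fornax) = (3−7.5)² + (-2.5−9.5)² = 20.25 + 144 = 164.25
d²(P, Alpha) = (3−0.5)² + (-2.5−5)² = 6.25 + 56.25 = 62.5
d²(P, Indus) = (3−8.5)² + (-2.5−(-1))² = 30.25 + 2.25 = 32.5
d²(P, Bravo) = (3−(-8.5))² + (-2.5−2)² = 132.25 + 20.25 = 152.5
d²(P, Echo) = (3−(-1))² + (-2.5−(-2))² = 16 + 0.25 = 16.25
Minimum is at Echo.

Echo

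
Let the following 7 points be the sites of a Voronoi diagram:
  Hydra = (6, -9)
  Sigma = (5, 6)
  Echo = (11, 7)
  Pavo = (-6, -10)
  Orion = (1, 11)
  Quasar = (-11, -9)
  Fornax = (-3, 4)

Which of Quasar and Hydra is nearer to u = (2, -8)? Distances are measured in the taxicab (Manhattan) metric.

d(u, Quasar) = |2−(-11)| + |-8−(-9)| = 13 + 1 = 14
d(u, Hydra) = |2−6| + |-8−(-9)| = 4 + 1 = 5
14 > 5, so Hydra is closer.

Hydra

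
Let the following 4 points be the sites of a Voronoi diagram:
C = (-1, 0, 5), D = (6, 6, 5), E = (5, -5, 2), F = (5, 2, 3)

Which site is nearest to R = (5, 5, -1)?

F

Squared Euclidean distances:
|RC|² = (5−(-1))² + (5−0)² + (-1−5)² = 36 + 25 + 36 = 97
|RD|² = (5−6)² + (5−6)² + (-1−5)² = 1 + 1 + 36 = 38
|RE|² = (5−5)² + (5−(-5))² + (-1−2)² = 0 + 100 + 9 = 109
|RF|² = (5−5)² + (5−2)² + (-1−3)² = 0 + 9 + 16 = 25
F is nearest.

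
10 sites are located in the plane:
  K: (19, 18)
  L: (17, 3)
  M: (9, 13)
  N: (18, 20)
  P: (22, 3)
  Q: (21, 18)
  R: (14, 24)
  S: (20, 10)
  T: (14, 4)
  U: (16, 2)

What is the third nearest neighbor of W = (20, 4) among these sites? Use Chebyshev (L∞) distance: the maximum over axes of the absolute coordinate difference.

U

d(W,K) = max(1, 14) = 14
d(W,L) = max(3, 1) = 3
d(W,M) = max(11, 9) = 11
d(W,N) = max(2, 16) = 16
d(W,P) = max(2, 1) = 2
d(W,Q) = max(1, 14) = 14
d(W,R) = max(6, 20) = 20
d(W,S) = max(0, 6) = 6
d(W,T) = max(6, 0) = 6
d(W,U) = max(4, 2) = 4
Sorted ascending: P, L, U, S, … — the third-nearest is U.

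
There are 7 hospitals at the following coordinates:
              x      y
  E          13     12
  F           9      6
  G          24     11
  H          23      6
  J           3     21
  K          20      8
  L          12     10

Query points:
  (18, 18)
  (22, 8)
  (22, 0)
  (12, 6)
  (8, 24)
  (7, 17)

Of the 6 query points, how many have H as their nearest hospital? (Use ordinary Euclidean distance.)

1

(18, 18) — d² to each: E:61, F:225, G:85, H:169, J:234, K:104, L:100 → nearest is E
(22, 8) — d² to each: E:97, F:173, G:13, H:5, J:530, K:4, L:104 → nearest is K
(22, 0) — d² to each: E:225, F:205, G:125, H:37, J:802, K:68, L:200 → nearest is H
(12, 6) — d² to each: E:37, F:9, G:169, H:121, J:306, K:68, L:16 → nearest is F
(8, 24) — d² to each: E:169, F:325, G:425, H:549, J:34, K:400, L:212 → nearest is J
(7, 17) — d² to each: E:61, F:125, G:325, H:377, J:32, K:250, L:74 → nearest is J
1 of the 6 points has H as nearest.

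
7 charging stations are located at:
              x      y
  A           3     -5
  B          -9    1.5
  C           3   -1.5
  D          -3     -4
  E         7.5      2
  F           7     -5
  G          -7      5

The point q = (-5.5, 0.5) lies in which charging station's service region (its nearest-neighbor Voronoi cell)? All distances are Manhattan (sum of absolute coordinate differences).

B

d(q,A) = |-5.5−3| + |0.5−(-5)| = 8.5 + 5.5 = 14
d(q,B) = |-5.5−(-9)| + |0.5−1.5| = 3.5 + 1 = 4.5
d(q,C) = |-5.5−3| + |0.5−(-1.5)| = 8.5 + 2 = 10.5
d(q,D) = |-5.5−(-3)| + |0.5−(-4)| = 2.5 + 4.5 = 7
d(q,E) = |-5.5−7.5| + |0.5−2| = 13 + 1.5 = 14.5
d(q,F) = |-5.5−7| + |0.5−(-5)| = 12.5 + 5.5 = 18
d(q,G) = |-5.5−(-7)| + |0.5−5| = 1.5 + 4.5 = 6
The smallest is to B, so q lies in the Voronoi region of B.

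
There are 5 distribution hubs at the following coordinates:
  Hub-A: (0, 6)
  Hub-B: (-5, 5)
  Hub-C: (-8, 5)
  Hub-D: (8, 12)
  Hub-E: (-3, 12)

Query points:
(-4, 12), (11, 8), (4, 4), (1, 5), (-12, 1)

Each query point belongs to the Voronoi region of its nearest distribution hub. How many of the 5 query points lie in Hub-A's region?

2

(-4, 12) — d² to each: Hub-A:52, Hub-B:50, Hub-C:65, Hub-D:144, Hub-E:1 → nearest is Hub-E
(11, 8) — d² to each: Hub-A:125, Hub-B:265, Hub-C:370, Hub-D:25, Hub-E:212 → nearest is Hub-D
(4, 4) — d² to each: Hub-A:20, Hub-B:82, Hub-C:145, Hub-D:80, Hub-E:113 → nearest is Hub-A
(1, 5) — d² to each: Hub-A:2, Hub-B:36, Hub-C:81, Hub-D:98, Hub-E:65 → nearest is Hub-A
(-12, 1) — d² to each: Hub-A:169, Hub-B:65, Hub-C:32, Hub-D:521, Hub-E:202 → nearest is Hub-C
2 of the 5 points have Hub-A as nearest.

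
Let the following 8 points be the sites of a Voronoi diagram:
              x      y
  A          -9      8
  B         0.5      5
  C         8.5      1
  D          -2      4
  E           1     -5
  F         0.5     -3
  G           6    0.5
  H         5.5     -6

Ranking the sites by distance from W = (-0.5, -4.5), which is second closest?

F

Compare squared distances (the ordering matches that of the actual distances):
|WA|² = (-0.5−(-9))² + (-4.5−8)² = 72.25 + 156.25 = 228.5
|WB|² = (-0.5−0.5)² + (-4.5−5)² = 1 + 90.25 = 91.25
|WC|² = (-0.5−8.5)² + (-4.5−1)² = 81 + 30.25 = 111.25
|WD|² = (-0.5−(-2))² + (-4.5−4)² = 2.25 + 72.25 = 74.5
|WE|² = (-0.5−1)² + (-4.5−(-5))² = 2.25 + 0.25 = 2.5
|WF|² = (-0.5−0.5)² + (-4.5−(-3))² = 1 + 2.25 = 3.25
|WG|² = (-0.5−6)² + (-4.5−0.5)² = 42.25 + 25 = 67.25
|WH|² = (-0.5−5.5)² + (-4.5−(-6))² = 36 + 2.25 = 38.25
Sorted ascending: E, F, H, … — the second-nearest is F.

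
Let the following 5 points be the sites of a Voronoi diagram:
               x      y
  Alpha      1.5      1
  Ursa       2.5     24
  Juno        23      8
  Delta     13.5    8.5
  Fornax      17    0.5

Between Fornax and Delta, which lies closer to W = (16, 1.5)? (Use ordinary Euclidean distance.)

Fornax

Compare squared distances:
d²(W, Fornax) = (16−17)² + (1.5−0.5)² = 1 + 1 = 2
d²(W, Delta) = (16−13.5)² + (1.5−8.5)² = 6.25 + 49 = 55.25
2 < 55.25, so Fornax is closer.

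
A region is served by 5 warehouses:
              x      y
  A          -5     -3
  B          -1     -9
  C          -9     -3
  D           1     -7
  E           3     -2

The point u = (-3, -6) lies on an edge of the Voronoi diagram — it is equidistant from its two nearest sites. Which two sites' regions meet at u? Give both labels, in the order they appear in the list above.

Squared distances from u to each site:
|uA|² = (-3−(-5))² + (-6−(-3))² = 4 + 9 = 13
|uB|² = (-3−(-1))² + (-6−(-9))² = 4 + 9 = 13
|uC|² = (-3−(-9))² + (-6−(-3))² = 36 + 9 = 45
|uD|² = (-3−1)² + (-6−(-7))² = 16 + 1 = 17
|uE|² = (-3−3)² + (-6−(-2))² = 36 + 16 = 52
u is equidistant from A and B (both at squared distance 13), and every other site is strictly farther — so u lies on the A–B Voronoi edge.

A and B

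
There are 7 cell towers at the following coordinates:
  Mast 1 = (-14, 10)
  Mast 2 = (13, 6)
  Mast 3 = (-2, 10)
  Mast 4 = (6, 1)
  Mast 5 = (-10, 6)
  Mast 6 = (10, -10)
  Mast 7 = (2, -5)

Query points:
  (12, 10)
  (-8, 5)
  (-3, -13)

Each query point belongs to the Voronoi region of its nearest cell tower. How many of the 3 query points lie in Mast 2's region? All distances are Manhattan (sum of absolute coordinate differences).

1

(12, 10) — d to each: Mast 1:26, Mast 2:5, Mast 3:14, Mast 4:15, Mast 5:26, Mast 6:22, Mast 7:25 → nearest is Mast 2
(-8, 5) — d to each: Mast 1:11, Mast 2:22, Mast 3:11, Mast 4:18, Mast 5:3, Mast 6:33, Mast 7:20 → nearest is Mast 5
(-3, -13) — d to each: Mast 1:34, Mast 2:35, Mast 3:24, Mast 4:23, Mast 5:26, Mast 6:16, Mast 7:13 → nearest is Mast 7
1 of the 3 points has Mast 2 as nearest.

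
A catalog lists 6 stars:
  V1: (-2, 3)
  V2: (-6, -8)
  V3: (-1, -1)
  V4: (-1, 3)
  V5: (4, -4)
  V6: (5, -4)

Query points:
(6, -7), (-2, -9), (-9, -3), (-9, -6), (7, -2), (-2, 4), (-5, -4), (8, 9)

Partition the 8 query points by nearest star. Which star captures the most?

V2

(6, -7) — d² to each: V1:164, V2:145, V3:85, V4:149, V5:13, V6:10 → nearest is V6
(-2, -9) — d² to each: V1:144, V2:17, V3:65, V4:145, V5:61, V6:74 → nearest is V2
(-9, -3) — d² to each: V1:85, V2:34, V3:68, V4:100, V5:170, V6:197 → nearest is V2
(-9, -6) — d² to each: V1:130, V2:13, V3:89, V4:145, V5:173, V6:200 → nearest is V2
(7, -2) — d² to each: V1:106, V2:205, V3:65, V4:89, V5:13, V6:8 → nearest is V6
(-2, 4) — d² to each: V1:1, V2:160, V3:26, V4:2, V5:100, V6:113 → nearest is V1
(-5, -4) — d² to each: V1:58, V2:17, V3:25, V4:65, V5:81, V6:100 → nearest is V2
(8, 9) — d² to each: V1:136, V2:485, V3:181, V4:117, V5:185, V6:178 → nearest is V4
Tally — V1:1, V2:4, V4:1, V6:2. V2 captures the most (4).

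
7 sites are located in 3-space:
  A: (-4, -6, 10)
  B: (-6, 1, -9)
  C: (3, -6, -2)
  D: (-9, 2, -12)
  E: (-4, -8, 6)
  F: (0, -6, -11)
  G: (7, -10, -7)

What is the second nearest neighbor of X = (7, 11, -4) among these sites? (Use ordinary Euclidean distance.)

C

Since √ is increasing, it suffices to compare squared distances:
|XA|² = (7−(-4))² + (11−(-6))² + (-4−10)² = 121 + 289 + 196 = 606
|XB|² = (7−(-6))² + (11−1)² + (-4−(-9))² = 169 + 100 + 25 = 294
|XC|² = (7−3)² + (11−(-6))² + (-4−(-2))² = 16 + 289 + 4 = 309
|XD|² = (7−(-9))² + (11−2)² + (-4−(-12))² = 256 + 81 + 64 = 401
|XE|² = (7−(-4))² + (11−(-8))² + (-4−6)² = 121 + 361 + 100 = 582
|XF|² = (7−0)² + (11−(-6))² + (-4−(-11))² = 49 + 289 + 49 = 387
|XG|² = (7−7)² + (11−(-10))² + (-4−(-7))² = 0 + 441 + 9 = 450
Sorted ascending: B, C, F, … — the second-nearest is C.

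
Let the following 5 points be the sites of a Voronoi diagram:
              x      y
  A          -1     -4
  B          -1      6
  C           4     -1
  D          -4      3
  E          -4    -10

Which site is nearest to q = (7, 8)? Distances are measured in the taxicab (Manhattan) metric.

B

d(q,A) = |7−(-1)| + |8−(-4)| = 8 + 12 = 20
d(q,B) = |7−(-1)| + |8−6| = 8 + 2 = 10
d(q,C) = |7−4| + |8−(-1)| = 3 + 9 = 12
d(q,D) = |7−(-4)| + |8−3| = 11 + 5 = 16
d(q,E) = |7−(-4)| + |8−(-10)| = 11 + 18 = 29
The smallest is to B, so q lies in the Voronoi region of B.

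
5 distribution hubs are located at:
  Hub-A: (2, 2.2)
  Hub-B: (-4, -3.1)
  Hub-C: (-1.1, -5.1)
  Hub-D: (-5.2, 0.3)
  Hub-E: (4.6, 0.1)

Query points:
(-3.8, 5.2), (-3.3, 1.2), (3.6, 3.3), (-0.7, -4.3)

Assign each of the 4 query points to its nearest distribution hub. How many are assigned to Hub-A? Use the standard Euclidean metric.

(-3.8, 5.2) — d² to each: Hub-A:42.64, Hub-B:68.93, Hub-C:113.38, Hub-D:25.97, Hub-E:96.57 → nearest is Hub-D
(-3.3, 1.2) — d² to each: Hub-A:29.09, Hub-B:18.98, Hub-C:44.53, Hub-D:4.42, Hub-E:63.62 → nearest is Hub-D
(3.6, 3.3) — d² to each: Hub-A:3.77, Hub-B:98.72, Hub-C:92.65, Hub-D:86.44, Hub-E:11.24 → nearest is Hub-A
(-0.7, -4.3) — d² to each: Hub-A:49.54, Hub-B:12.33, Hub-C:0.8, Hub-D:41.41, Hub-E:47.45 → nearest is Hub-C
1 of the 4 points has Hub-A as nearest.

1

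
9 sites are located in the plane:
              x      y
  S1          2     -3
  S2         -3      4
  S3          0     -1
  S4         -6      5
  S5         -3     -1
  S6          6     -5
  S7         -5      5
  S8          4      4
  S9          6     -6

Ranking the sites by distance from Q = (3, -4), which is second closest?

Squared Euclidean distances:
|QS1|² = (3−2)² + (-4−(-3))² = 1 + 1 = 2
|QS2|² = (3−(-3))² + (-4−4)² = 36 + 64 = 100
|QS3|² = (3−0)² + (-4−(-1))² = 9 + 9 = 18
|QS4|² = (3−(-6))² + (-4−5)² = 81 + 81 = 162
|QS5|² = (3−(-3))² + (-4−(-1))² = 36 + 9 = 45
|QS6|² = (3−6)² + (-4−(-5))² = 9 + 1 = 10
|QS7|² = (3−(-5))² + (-4−5)² = 64 + 81 = 145
|QS8|² = (3−4)² + (-4−4)² = 1 + 64 = 65
|QS9|² = (3−6)² + (-4−(-6))² = 9 + 4 = 13
Sorted ascending: S1, S6, S9, … — the second-nearest is S6.

S6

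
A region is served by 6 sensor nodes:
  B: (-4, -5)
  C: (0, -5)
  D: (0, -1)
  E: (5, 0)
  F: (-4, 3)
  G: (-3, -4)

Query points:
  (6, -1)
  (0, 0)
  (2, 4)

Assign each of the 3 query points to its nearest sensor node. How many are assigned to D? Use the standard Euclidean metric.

1

(6, -1) — d² to each: B:116, C:52, D:36, E:2, F:116, G:90 → nearest is E
(0, 0) — d² to each: B:41, C:25, D:1, E:25, F:25, G:25 → nearest is D
(2, 4) — d² to each: B:117, C:85, D:29, E:25, F:37, G:89 → nearest is E
1 of the 3 points has D as nearest.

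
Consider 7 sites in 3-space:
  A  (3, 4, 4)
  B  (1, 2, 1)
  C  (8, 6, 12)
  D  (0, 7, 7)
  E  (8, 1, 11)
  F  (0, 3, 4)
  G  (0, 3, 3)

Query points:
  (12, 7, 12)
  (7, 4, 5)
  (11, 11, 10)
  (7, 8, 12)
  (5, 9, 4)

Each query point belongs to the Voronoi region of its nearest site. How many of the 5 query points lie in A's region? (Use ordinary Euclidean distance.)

(12, 7, 12) — d² to each: A:154, B:267, C:17, D:169, E:53, F:224, G:241 → nearest is C
(7, 4, 5) — d² to each: A:17, B:56, C:54, D:62, E:46, F:51, G:54 → nearest is A
(11, 11, 10) — d² to each: A:149, B:262, C:38, D:146, E:110, F:221, G:234 → nearest is C
(7, 8, 12) — d² to each: A:96, B:193, C:5, D:75, E:51, F:138, G:155 → nearest is C
(5, 9, 4) — d² to each: A:29, B:74, C:82, D:38, E:122, F:61, G:62 → nearest is A
2 of the 5 points have A as nearest.

2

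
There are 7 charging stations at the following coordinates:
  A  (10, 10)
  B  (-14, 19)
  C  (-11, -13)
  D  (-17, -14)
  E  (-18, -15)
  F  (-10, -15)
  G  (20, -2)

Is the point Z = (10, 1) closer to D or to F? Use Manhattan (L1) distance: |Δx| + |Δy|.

F

d(Z,D) = |10−(-17)| + |1−(-14)| = 27 + 15 = 42
d(Z,F) = |10−(-10)| + |1−(-15)| = 20 + 16 = 36
42 > 36, so F is closer.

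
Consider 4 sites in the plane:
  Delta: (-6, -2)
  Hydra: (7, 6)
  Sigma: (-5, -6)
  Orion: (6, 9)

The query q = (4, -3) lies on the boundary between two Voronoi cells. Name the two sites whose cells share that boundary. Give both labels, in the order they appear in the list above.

Squared distances from q to each site:
d²(q, Delta) = (4−(-6))² + (-3−(-2))² = 100 + 1 = 101
d²(q, Hydra) = (4−7)² + (-3−6)² = 9 + 81 = 90
d²(q, Sigma) = (4−(-5))² + (-3−(-6))² = 81 + 9 = 90
d²(q, Orion) = (4−6)² + (-3−9)² = 4 + 144 = 148
q is equidistant from Hydra and Sigma (both at squared distance 90), and every other site is strictly farther — so q lies on the Hydra–Sigma Voronoi edge.

Hydra and Sigma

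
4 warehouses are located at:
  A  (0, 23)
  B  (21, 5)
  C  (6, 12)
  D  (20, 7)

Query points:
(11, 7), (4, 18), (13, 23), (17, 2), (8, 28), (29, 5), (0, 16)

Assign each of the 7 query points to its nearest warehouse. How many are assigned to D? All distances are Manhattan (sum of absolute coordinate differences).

1

(11, 7) — d to each: A:27, B:12, C:10, D:9 → nearest is D
(4, 18) — d to each: A:9, B:30, C:8, D:27 → nearest is C
(13, 23) — d to each: A:13, B:26, C:18, D:23 → nearest is A
(17, 2) — d to each: A:38, B:7, C:21, D:8 → nearest is B
(8, 28) — d to each: A:13, B:36, C:18, D:33 → nearest is A
(29, 5) — d to each: A:47, B:8, C:30, D:11 → nearest is B
(0, 16) — d to each: A:7, B:32, C:10, D:29 → nearest is A
1 of the 7 points has D as nearest.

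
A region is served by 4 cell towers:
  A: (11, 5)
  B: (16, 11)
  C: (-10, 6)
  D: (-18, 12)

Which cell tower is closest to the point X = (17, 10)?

B

Compare squared distances (the ordering matches that of the actual distances):
|XA|² = (17−11)² + (10−5)² = 36 + 25 = 61
|XB|² = (17−16)² + (10−11)² = 1 + 1 = 2
|XC|² = (17−(-10))² + (10−6)² = 729 + 16 = 745
|XD|² = (17−(-18))² + (10−12)² = 1225 + 4 = 1229
The smallest is to B, so X lies in the Voronoi region of B.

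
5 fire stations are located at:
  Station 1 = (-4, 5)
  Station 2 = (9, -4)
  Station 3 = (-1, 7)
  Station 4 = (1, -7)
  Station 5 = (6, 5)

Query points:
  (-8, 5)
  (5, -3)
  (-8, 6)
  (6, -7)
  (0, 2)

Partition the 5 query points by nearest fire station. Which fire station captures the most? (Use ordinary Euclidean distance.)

(-8, 5) — d² to each: Station 1:16, Station 2:370, Station 3:53, Station 4:225, Station 5:196 → nearest is Station 1
(5, -3) — d² to each: Station 1:145, Station 2:17, Station 3:136, Station 4:32, Station 5:65 → nearest is Station 2
(-8, 6) — d² to each: Station 1:17, Station 2:389, Station 3:50, Station 4:250, Station 5:197 → nearest is Station 1
(6, -7) — d² to each: Station 1:244, Station 2:18, Station 3:245, Station 4:25, Station 5:144 → nearest is Station 2
(0, 2) — d² to each: Station 1:25, Station 2:117, Station 3:26, Station 4:82, Station 5:45 → nearest is Station 1
Tally — Station 1:3, Station 2:2. Station 1 captures the most (3).

Station 1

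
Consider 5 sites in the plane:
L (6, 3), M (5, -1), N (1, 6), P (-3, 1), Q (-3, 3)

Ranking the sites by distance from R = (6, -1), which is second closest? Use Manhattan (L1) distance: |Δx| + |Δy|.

L

d(R,L) = |6−6| + |-1−3| = 0 + 4 = 4
d(R,M) = |6−5| + |-1−(-1)| = 1 + 0 = 1
d(R,N) = |6−1| + |-1−6| = 5 + 7 = 12
d(R,P) = |6−(-3)| + |-1−1| = 9 + 2 = 11
d(R,Q) = |6−(-3)| + |-1−3| = 9 + 4 = 13
Sorted ascending: M, L, P, … — the second-nearest is L.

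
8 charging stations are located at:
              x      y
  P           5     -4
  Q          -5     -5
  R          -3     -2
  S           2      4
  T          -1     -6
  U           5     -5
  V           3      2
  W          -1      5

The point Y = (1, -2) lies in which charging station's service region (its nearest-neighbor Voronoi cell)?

R

Compare squared distances (the ordering matches that of the actual distances):
|YP|² = 16 + 4 = 20
|YQ|² = 36 + 9 = 45
|YR|² = 16 + 0 = 16
|YS|² = 1 + 36 = 37
|YT|² = 4 + 16 = 20
|YU|² = 16 + 9 = 25
|YV|² = 4 + 16 = 20
|YW|² = 4 + 49 = 53
R is nearest.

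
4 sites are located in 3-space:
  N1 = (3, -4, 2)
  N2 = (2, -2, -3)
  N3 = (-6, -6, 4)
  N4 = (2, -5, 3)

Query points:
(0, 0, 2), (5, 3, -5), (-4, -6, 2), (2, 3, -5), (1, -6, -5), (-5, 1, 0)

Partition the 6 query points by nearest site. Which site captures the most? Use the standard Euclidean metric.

(0, 0, 2) — d² to each: N1:25, N2:33, N3:76, N4:30 → nearest is N1
(5, 3, -5) — d² to each: N1:102, N2:38, N3:283, N4:137 → nearest is N2
(-4, -6, 2) — d² to each: N1:53, N2:77, N3:8, N4:38 → nearest is N3
(2, 3, -5) — d² to each: N1:99, N2:29, N3:226, N4:128 → nearest is N2
(1, -6, -5) — d² to each: N1:57, N2:21, N3:130, N4:66 → nearest is N2
(-5, 1, 0) — d² to each: N1:93, N2:67, N3:66, N4:94 → nearest is N3
Tally — N1:1, N2:3, N3:2. N2 captures the most (3).

N2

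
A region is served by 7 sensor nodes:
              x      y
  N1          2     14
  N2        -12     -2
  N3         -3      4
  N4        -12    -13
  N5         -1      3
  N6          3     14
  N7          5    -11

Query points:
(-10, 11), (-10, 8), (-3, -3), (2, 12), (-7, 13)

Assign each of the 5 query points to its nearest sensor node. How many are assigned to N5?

1

(-10, 11) — d² to each: N1:153, N2:173, N3:98, N4:580, N5:145, N6:178, N7:709 → nearest is N3
(-10, 8) — d² to each: N1:180, N2:104, N3:65, N4:445, N5:106, N6:205, N7:586 → nearest is N3
(-3, -3) — d² to each: N1:314, N2:82, N3:49, N4:181, N5:40, N6:325, N7:128 → nearest is N5
(2, 12) — d² to each: N1:4, N2:392, N3:89, N4:821, N5:90, N6:5, N7:538 → nearest is N1
(-7, 13) — d² to each: N1:82, N2:250, N3:97, N4:701, N5:136, N6:101, N7:720 → nearest is N1
1 of the 5 points has N5 as nearest.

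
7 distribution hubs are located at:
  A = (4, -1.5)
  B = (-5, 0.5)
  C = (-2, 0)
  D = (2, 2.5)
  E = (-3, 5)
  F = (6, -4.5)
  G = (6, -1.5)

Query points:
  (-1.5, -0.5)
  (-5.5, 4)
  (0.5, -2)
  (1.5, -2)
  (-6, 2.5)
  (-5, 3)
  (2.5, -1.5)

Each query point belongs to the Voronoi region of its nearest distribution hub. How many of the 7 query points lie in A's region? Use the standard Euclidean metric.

(-1.5, -0.5) — d² to each: A:31.25, B:13.25, C:0.5, D:21.25, E:32.5, F:72.25, G:57.25 → nearest is C
(-5.5, 4) — d² to each: A:120.5, B:12.5, C:28.25, D:58.5, E:7.25, F:204.5, G:162.5 → nearest is E
(0.5, -2) — d² to each: A:12.5, B:36.5, C:10.25, D:22.5, E:61.25, F:36.5, G:30.5 → nearest is C
(1.5, -2) — d² to each: A:6.5, B:48.5, C:16.25, D:20.5, E:69.25, F:26.5, G:20.5 → nearest is A
(-6, 2.5) — d² to each: A:116, B:5, C:22.25, D:64, E:15.25, F:193, G:160 → nearest is B
(-5, 3) — d² to each: A:101.25, B:6.25, C:18, D:49.25, E:8, F:177.25, G:141.25 → nearest is B
(2.5, -1.5) — d² to each: A:2.25, B:60.25, C:22.5, D:16.25, E:72.5, F:21.25, G:12.25 → nearest is A
2 of the 7 points have A as nearest.

2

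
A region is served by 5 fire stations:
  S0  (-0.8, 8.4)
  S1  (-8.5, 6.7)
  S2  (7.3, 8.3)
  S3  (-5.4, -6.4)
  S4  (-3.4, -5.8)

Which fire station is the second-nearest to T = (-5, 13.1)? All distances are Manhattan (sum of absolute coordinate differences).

d(T,S0) = |-5−(-0.8)| + |13.1−8.4| = 4.2 + 4.7 = 8.9
d(T,S1) = |-5−(-8.5)| + |13.1−6.7| = 3.5 + 6.4 = 9.9
d(T,S2) = |-5−7.3| + |13.1−8.3| = 12.3 + 4.8 = 17.1
d(T,S3) = |-5−(-5.4)| + |13.1−(-6.4)| = 0.4 + 19.5 = 19.9
d(T,S4) = |-5−(-3.4)| + |13.1−(-5.8)| = 1.6 + 18.9 = 20.5
Sorted ascending: S0, S1, S2, … — the second-nearest is S1.

S1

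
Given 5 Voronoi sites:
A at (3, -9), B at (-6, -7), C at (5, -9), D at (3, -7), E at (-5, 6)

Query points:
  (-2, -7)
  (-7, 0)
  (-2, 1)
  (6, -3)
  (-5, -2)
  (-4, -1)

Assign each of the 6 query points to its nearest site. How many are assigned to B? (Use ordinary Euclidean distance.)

(-2, -7) — d² to each: A:29, B:16, C:53, D:25, E:178 → nearest is B
(-7, 0) — d² to each: A:181, B:50, C:225, D:149, E:40 → nearest is E
(-2, 1) — d² to each: A:125, B:80, C:149, D:89, E:34 → nearest is E
(6, -3) — d² to each: A:45, B:160, C:37, D:25, E:202 → nearest is D
(-5, -2) — d² to each: A:113, B:26, C:149, D:89, E:64 → nearest is B
(-4, -1) — d² to each: A:113, B:40, C:145, D:85, E:50 → nearest is B
3 of the 6 points have B as nearest.

3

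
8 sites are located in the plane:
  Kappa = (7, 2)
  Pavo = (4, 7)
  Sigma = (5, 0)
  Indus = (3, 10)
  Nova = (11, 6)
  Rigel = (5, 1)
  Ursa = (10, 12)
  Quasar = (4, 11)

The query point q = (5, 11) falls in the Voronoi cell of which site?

Quasar

Since √ is increasing, it suffices to compare squared distances:
d²(q, Kappa) = 4 + 81 = 85
d²(q, Pavo) = 1 + 16 = 17
d²(q, Sigma) = 0 + 121 = 121
d²(q, Indus) = 4 + 1 = 5
d²(q, Nova) = 36 + 25 = 61
d²(q, Rigel) = 0 + 100 = 100
d²(q, Ursa) = 25 + 1 = 26
d²(q, Quasar) = 1 + 0 = 1
Quasar is nearest.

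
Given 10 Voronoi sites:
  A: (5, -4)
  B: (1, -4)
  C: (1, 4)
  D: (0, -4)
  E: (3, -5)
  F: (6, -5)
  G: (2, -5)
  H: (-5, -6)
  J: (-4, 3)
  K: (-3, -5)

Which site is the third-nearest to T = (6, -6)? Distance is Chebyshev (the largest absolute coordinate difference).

d(T,A) = max(1, 2) = 2
d(T,B) = max(5, 2) = 5
d(T,C) = max(5, 10) = 10
d(T,D) = max(6, 2) = 6
d(T,E) = max(3, 1) = 3
d(T,F) = max(0, 1) = 1
d(T,G) = max(4, 1) = 4
d(T,H) = max(11, 0) = 11
d(T,J) = max(10, 9) = 10
d(T,K) = max(9, 1) = 9
Sorted ascending: F, A, E, G, … — the third-nearest is E.

E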